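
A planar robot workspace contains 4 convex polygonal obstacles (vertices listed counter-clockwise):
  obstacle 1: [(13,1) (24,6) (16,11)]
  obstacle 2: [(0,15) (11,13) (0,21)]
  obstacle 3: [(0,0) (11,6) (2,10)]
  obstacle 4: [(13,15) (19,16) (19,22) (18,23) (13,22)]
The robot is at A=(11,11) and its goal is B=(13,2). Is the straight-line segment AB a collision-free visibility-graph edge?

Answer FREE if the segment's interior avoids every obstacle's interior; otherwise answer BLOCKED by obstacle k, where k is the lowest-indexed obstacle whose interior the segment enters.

Obstacle 1 [(13,1) (24,6) (16,11)]:
  edge (13,1)–(24,6): clear
  edge (24,6)–(16,11): clear
  edge (16,11)–(13,1): clear
  midpoint (12,13/2) outside
  → clear
Obstacle 2 [(0,15) (11,13) (0,21)]:
  edge (0,15)–(11,13): clear
  edge (11,13)–(0,21): clear
  edge (0,21)–(0,15): clear
  midpoint (12,13/2) outside
  → clear
Obstacle 3 [(0,0) (11,6) (2,10)]:
  edge (0,0)–(11,6): clear
  edge (11,6)–(2,10): clear
  edge (2,10)–(0,0): clear
  midpoint (12,13/2) outside
  → clear
Obstacle 4 [(13,15) (19,16) (19,22) (18,23) (13,22)]:
  edge (13,15)–(19,16): clear
  edge (19,16)–(19,22): clear
  edge (19,22)–(18,23): clear
  edge (18,23)–(13,22): clear
  edge (13,22)–(13,15): clear
  midpoint (12,13/2) outside
  → clear

FREE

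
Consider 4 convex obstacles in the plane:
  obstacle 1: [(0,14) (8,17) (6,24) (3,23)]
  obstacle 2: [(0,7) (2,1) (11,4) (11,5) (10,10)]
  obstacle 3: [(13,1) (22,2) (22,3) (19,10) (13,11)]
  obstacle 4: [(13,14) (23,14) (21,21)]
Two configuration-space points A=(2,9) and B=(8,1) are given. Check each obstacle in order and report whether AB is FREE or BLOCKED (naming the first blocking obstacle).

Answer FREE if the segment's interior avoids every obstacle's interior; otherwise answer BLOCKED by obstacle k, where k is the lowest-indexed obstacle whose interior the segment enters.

Obstacle 1 [(0,14) (8,17) (6,24) (3,23)]:
  edge (0,14)–(8,17): clear
  edge (8,17)–(6,24): clear
  edge (6,24)–(3,23): clear
  edge (3,23)–(0,14): clear
  midpoint (5,5) outside
  → clear
Obstacle 2 [(0,7) (2,1) (11,4) (11,5) (10,10)]:
  edge (0,7)–(2,1): clear
  edge (2,1)–(11,4): crosses AB
  edge (11,4)–(11,5): clear
  edge (11,5)–(10,10): clear
  edge (10,10)–(0,7): crosses AB
  → BLOCKED
Obstacle 3 [(13,1) (22,2) (22,3) (19,10) (13,11)]:
  edge (13,1)–(22,2): clear
  edge (22,2)–(22,3): clear
  edge (22,3)–(19,10): clear
  edge (19,10)–(13,11): clear
  edge (13,11)–(13,1): clear
  midpoint (5,5) outside
  → clear
Obstacle 4 [(13,14) (23,14) (21,21)]:
  edge (13,14)–(23,14): clear
  edge (23,14)–(21,21): clear
  edge (21,21)–(13,14): clear
  midpoint (5,5) outside
  → clear

BLOCKED by obstacle 2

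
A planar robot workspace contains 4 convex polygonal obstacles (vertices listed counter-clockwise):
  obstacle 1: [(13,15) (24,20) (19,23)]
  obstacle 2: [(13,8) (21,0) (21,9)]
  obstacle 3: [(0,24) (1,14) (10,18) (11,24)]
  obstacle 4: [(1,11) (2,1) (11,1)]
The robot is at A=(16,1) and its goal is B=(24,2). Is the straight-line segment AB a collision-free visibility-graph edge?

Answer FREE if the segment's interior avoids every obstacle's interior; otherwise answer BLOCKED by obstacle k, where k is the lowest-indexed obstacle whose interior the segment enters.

Obstacle 1 [(13,15) (24,20) (19,23)]:
  edge (13,15)–(24,20): clear
  edge (24,20)–(19,23): clear
  edge (19,23)–(13,15): clear
  midpoint (20,3/2) outside
  → clear
Obstacle 2 [(13,8) (21,0) (21,9)]:
  edge (13,8)–(21,0): crosses AB
  edge (21,0)–(21,9): crosses AB
  edge (21,9)–(13,8): clear
  → BLOCKED
Obstacle 3 [(0,24) (1,14) (10,18) (11,24)]:
  edge (0,24)–(1,14): clear
  edge (1,14)–(10,18): clear
  edge (10,18)–(11,24): clear
  edge (11,24)–(0,24): clear
  midpoint (20,3/2) outside
  → clear
Obstacle 4 [(1,11) (2,1) (11,1)]:
  edge (1,11)–(2,1): clear
  edge (2,1)–(11,1): clear
  edge (11,1)–(1,11): clear
  midpoint (20,3/2) outside
  → clear

BLOCKED by obstacle 2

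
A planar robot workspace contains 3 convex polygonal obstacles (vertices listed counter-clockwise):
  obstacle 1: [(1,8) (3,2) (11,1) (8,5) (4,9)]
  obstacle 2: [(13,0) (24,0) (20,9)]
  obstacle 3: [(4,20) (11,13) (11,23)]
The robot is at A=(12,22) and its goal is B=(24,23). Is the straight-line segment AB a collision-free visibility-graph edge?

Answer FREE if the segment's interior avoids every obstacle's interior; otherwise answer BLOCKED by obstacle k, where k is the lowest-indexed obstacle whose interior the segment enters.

FREE

Obstacle 1 [(1,8) (3,2) (11,1) (8,5) (4,9)]:
  edge (1,8)–(3,2): clear
  edge (3,2)–(11,1): clear
  edge (11,1)–(8,5): clear
  edge (8,5)–(4,9): clear
  edge (4,9)–(1,8): clear
  midpoint (18,45/2) outside
  → clear
Obstacle 2 [(13,0) (24,0) (20,9)]:
  edge (13,0)–(24,0): clear
  edge (24,0)–(20,9): clear
  edge (20,9)–(13,0): clear
  midpoint (18,45/2) outside
  → clear
Obstacle 3 [(4,20) (11,13) (11,23)]:
  edge (4,20)–(11,13): clear
  edge (11,13)–(11,23): clear
  edge (11,23)–(4,20): clear
  midpoint (18,45/2) outside
  → clear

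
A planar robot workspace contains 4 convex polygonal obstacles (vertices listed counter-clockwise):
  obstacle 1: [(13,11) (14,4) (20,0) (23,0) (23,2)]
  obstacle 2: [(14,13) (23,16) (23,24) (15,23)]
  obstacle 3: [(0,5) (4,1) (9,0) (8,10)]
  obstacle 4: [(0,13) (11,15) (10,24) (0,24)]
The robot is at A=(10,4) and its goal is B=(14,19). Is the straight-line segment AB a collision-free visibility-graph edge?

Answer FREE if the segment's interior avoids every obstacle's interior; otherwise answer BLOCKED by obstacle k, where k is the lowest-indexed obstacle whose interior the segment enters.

FREE

Obstacle 1 [(13,11) (14,4) (20,0) (23,0) (23,2)]:
  edge (13,11)–(14,4): clear
  edge (14,4)–(20,0): clear
  edge (20,0)–(23,0): clear
  edge (23,0)–(23,2): clear
  edge (23,2)–(13,11): clear
  midpoint (12,23/2) outside
  → clear
Obstacle 2 [(14,13) (23,16) (23,24) (15,23)]:
  edge (14,13)–(23,16): clear
  edge (23,16)–(23,24): clear
  edge (23,24)–(15,23): clear
  edge (15,23)–(14,13): clear
  midpoint (12,23/2) outside
  → clear
Obstacle 3 [(0,5) (4,1) (9,0) (8,10)]:
  edge (0,5)–(4,1): clear
  edge (4,1)–(9,0): clear
  edge (9,0)–(8,10): clear
  edge (8,10)–(0,5): clear
  midpoint (12,23/2) outside
  → clear
Obstacle 4 [(0,13) (11,15) (10,24) (0,24)]:
  edge (0,13)–(11,15): clear
  edge (11,15)–(10,24): clear
  edge (10,24)–(0,24): clear
  edge (0,24)–(0,13): clear
  midpoint (12,23/2) outside
  → clear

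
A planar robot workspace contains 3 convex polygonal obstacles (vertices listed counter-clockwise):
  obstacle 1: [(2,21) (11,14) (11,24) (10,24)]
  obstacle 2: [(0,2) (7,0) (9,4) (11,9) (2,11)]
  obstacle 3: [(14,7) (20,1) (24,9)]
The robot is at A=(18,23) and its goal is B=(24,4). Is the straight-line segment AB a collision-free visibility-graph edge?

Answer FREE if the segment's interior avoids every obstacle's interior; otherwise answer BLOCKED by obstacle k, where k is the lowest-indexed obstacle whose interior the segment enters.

BLOCKED by obstacle 3

Obstacle 1 [(2,21) (11,14) (11,24) (10,24)]:
  edge (2,21)–(11,14): clear
  edge (11,14)–(11,24): clear
  edge (11,24)–(10,24): clear
  edge (10,24)–(2,21): clear
  midpoint (21,27/2) outside
  → clear
Obstacle 2 [(0,2) (7,0) (9,4) (11,9) (2,11)]:
  edge (0,2)–(7,0): clear
  edge (7,0)–(9,4): clear
  edge (9,4)–(11,9): clear
  edge (11,9)–(2,11): clear
  edge (2,11)–(0,2): clear
  midpoint (21,27/2) outside
  → clear
Obstacle 3 [(14,7) (20,1) (24,9)]:
  edge (14,7)–(20,1): clear
  edge (20,1)–(24,9): crosses AB
  edge (24,9)–(14,7): crosses AB
  → BLOCKED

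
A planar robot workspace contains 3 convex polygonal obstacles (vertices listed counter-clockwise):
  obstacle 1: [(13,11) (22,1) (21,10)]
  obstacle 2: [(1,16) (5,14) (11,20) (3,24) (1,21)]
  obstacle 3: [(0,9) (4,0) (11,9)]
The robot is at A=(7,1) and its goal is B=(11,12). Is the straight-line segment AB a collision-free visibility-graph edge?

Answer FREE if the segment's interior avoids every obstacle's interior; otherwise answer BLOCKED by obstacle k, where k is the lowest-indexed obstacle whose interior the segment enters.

Obstacle 1 [(13,11) (22,1) (21,10)]:
  edge (13,11)–(22,1): clear
  edge (22,1)–(21,10): clear
  edge (21,10)–(13,11): clear
  midpoint (9,13/2) outside
  → clear
Obstacle 2 [(1,16) (5,14) (11,20) (3,24) (1,21)]:
  edge (1,16)–(5,14): clear
  edge (5,14)–(11,20): clear
  edge (11,20)–(3,24): clear
  edge (3,24)–(1,21): clear
  edge (1,21)–(1,16): clear
  midpoint (9,13/2) outside
  → clear
Obstacle 3 [(0,9) (4,0) (11,9)]:
  edge (0,9)–(4,0): clear
  edge (4,0)–(11,9): crosses AB
  edge (11,9)–(0,9): crosses AB
  → BLOCKED

BLOCKED by obstacle 3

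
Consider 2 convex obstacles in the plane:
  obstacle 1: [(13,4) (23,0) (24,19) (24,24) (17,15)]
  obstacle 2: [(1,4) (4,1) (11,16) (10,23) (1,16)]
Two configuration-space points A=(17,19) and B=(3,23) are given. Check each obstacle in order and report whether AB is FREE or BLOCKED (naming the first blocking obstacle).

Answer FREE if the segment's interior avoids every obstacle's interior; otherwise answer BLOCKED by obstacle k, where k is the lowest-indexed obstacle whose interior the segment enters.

Obstacle 1 [(13,4) (23,0) (24,19) (24,24) (17,15)]:
  edge (13,4)–(23,0): clear
  edge (23,0)–(24,19): clear
  edge (24,19)–(24,24): clear
  edge (24,24)–(17,15): clear
  edge (17,15)–(13,4): clear
  midpoint (10,21) outside
  → clear
Obstacle 2 [(1,4) (4,1) (11,16) (10,23) (1,16)]:
  edge (1,4)–(4,1): clear
  edge (4,1)–(11,16): clear
  edge (11,16)–(10,23): crosses AB
  edge (10,23)–(1,16): crosses AB
  edge (1,16)–(1,4): clear
  → BLOCKED

BLOCKED by obstacle 2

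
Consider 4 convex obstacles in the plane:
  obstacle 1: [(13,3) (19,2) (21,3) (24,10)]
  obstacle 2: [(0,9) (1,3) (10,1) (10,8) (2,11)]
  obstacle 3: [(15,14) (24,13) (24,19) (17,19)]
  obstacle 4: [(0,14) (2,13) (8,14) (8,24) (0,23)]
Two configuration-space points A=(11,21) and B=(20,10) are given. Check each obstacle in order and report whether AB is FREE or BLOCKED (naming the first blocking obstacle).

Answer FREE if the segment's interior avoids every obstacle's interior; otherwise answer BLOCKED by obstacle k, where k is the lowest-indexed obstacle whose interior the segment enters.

BLOCKED by obstacle 3

Obstacle 1 [(13,3) (19,2) (21,3) (24,10)]:
  edge (13,3)–(19,2): clear
  edge (19,2)–(21,3): clear
  edge (21,3)–(24,10): clear
  edge (24,10)–(13,3): clear
  midpoint (31/2,31/2) outside
  → clear
Obstacle 2 [(0,9) (1,3) (10,1) (10,8) (2,11)]:
  edge (0,9)–(1,3): clear
  edge (1,3)–(10,1): clear
  edge (10,1)–(10,8): clear
  edge (10,8)–(2,11): clear
  edge (2,11)–(0,9): clear
  midpoint (31/2,31/2) outside
  → clear
Obstacle 3 [(15,14) (24,13) (24,19) (17,19)]:
  edge (15,14)–(24,13): crosses AB
  edge (24,13)–(24,19): clear
  edge (24,19)–(17,19): clear
  edge (17,19)–(15,14): crosses AB
  → BLOCKED
Obstacle 4 [(0,14) (2,13) (8,14) (8,24) (0,23)]:
  edge (0,14)–(2,13): clear
  edge (2,13)–(8,14): clear
  edge (8,14)–(8,24): clear
  edge (8,24)–(0,23): clear
  edge (0,23)–(0,14): clear
  midpoint (31/2,31/2) outside
  → clear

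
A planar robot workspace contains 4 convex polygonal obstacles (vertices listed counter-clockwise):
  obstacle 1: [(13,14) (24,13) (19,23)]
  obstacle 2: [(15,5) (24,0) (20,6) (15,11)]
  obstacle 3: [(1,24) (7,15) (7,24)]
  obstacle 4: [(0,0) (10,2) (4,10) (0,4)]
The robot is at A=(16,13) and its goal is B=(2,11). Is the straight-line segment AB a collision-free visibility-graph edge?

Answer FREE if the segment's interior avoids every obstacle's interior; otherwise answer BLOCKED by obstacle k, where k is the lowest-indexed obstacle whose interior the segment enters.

Obstacle 1 [(13,14) (24,13) (19,23)]:
  edge (13,14)–(24,13): clear
  edge (24,13)–(19,23): clear
  edge (19,23)–(13,14): clear
  midpoint (9,12) outside
  → clear
Obstacle 2 [(15,5) (24,0) (20,6) (15,11)]:
  edge (15,5)–(24,0): clear
  edge (24,0)–(20,6): clear
  edge (20,6)–(15,11): clear
  edge (15,11)–(15,5): clear
  midpoint (9,12) outside
  → clear
Obstacle 3 [(1,24) (7,15) (7,24)]:
  edge (1,24)–(7,15): clear
  edge (7,15)–(7,24): clear
  edge (7,24)–(1,24): clear
  midpoint (9,12) outside
  → clear
Obstacle 4 [(0,0) (10,2) (4,10) (0,4)]:
  edge (0,0)–(10,2): clear
  edge (10,2)–(4,10): clear
  edge (4,10)–(0,4): clear
  edge (0,4)–(0,0): clear
  midpoint (9,12) outside
  → clear

FREE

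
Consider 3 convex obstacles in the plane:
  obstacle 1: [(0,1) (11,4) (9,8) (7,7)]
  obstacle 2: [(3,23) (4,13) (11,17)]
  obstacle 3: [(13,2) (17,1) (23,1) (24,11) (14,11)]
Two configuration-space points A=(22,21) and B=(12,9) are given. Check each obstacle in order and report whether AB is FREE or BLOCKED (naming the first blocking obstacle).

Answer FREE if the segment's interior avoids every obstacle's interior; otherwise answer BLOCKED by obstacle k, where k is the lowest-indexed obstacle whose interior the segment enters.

Obstacle 1 [(0,1) (11,4) (9,8) (7,7)]:
  edge (0,1)–(11,4): clear
  edge (11,4)–(9,8): clear
  edge (9,8)–(7,7): clear
  edge (7,7)–(0,1): clear
  midpoint (17,15) outside
  → clear
Obstacle 2 [(3,23) (4,13) (11,17)]:
  edge (3,23)–(4,13): clear
  edge (4,13)–(11,17): clear
  edge (11,17)–(3,23): clear
  midpoint (17,15) outside
  → clear
Obstacle 3 [(13,2) (17,1) (23,1) (24,11) (14,11)]:
  edge (13,2)–(17,1): clear
  edge (17,1)–(23,1): clear
  edge (23,1)–(24,11): clear
  edge (24,11)–(14,11): clear
  edge (14,11)–(13,2): clear
  midpoint (17,15) outside
  → clear

FREE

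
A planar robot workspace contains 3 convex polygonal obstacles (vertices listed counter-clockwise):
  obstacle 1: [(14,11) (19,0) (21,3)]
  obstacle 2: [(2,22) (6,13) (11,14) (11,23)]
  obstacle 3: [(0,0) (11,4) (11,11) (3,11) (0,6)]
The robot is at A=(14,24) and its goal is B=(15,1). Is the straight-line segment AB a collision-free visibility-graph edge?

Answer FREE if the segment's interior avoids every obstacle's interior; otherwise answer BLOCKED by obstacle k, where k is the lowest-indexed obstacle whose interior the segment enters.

BLOCKED by obstacle 1

Obstacle 1 [(14,11) (19,0) (21,3)]:
  edge (14,11)–(19,0): crosses AB
  edge (19,0)–(21,3): clear
  edge (21,3)–(14,11): crosses AB
  → BLOCKED
Obstacle 2 [(2,22) (6,13) (11,14) (11,23)]:
  edge (2,22)–(6,13): clear
  edge (6,13)–(11,14): clear
  edge (11,14)–(11,23): clear
  edge (11,23)–(2,22): clear
  midpoint (29/2,25/2) outside
  → clear
Obstacle 3 [(0,0) (11,4) (11,11) (3,11) (0,6)]:
  edge (0,0)–(11,4): clear
  edge (11,4)–(11,11): clear
  edge (11,11)–(3,11): clear
  edge (3,11)–(0,6): clear
  edge (0,6)–(0,0): clear
  midpoint (29/2,25/2) outside
  → clear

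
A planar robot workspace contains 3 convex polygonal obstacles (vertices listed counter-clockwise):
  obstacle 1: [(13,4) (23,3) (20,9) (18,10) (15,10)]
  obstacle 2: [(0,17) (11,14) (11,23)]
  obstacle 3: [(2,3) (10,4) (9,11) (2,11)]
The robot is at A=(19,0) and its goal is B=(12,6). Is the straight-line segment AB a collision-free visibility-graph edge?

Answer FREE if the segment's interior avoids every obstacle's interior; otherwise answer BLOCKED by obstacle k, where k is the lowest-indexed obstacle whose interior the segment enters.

BLOCKED by obstacle 1

Obstacle 1 [(13,4) (23,3) (20,9) (18,10) (15,10)]:
  edge (13,4)–(23,3): crosses AB
  edge (23,3)–(20,9): clear
  edge (20,9)–(18,10): clear
  edge (18,10)–(15,10): clear
  edge (15,10)–(13,4): crosses AB
  → BLOCKED
Obstacle 2 [(0,17) (11,14) (11,23)]:
  edge (0,17)–(11,14): clear
  edge (11,14)–(11,23): clear
  edge (11,23)–(0,17): clear
  midpoint (31/2,3) outside
  → clear
Obstacle 3 [(2,3) (10,4) (9,11) (2,11)]:
  edge (2,3)–(10,4): clear
  edge (10,4)–(9,11): clear
  edge (9,11)–(2,11): clear
  edge (2,11)–(2,3): clear
  midpoint (31/2,3) outside
  → clear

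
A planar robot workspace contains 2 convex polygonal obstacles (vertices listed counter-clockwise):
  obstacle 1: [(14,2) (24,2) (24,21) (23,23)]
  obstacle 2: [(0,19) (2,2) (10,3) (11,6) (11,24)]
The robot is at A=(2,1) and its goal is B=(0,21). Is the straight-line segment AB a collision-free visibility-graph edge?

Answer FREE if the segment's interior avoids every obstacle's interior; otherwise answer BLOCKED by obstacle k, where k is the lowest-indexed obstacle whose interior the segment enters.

BLOCKED by obstacle 2

Obstacle 1 [(14,2) (24,2) (24,21) (23,23)]:
  edge (14,2)–(24,2): clear
  edge (24,2)–(24,21): clear
  edge (24,21)–(23,23): clear
  edge (23,23)–(14,2): clear
  midpoint (1,11) outside
  → clear
Obstacle 2 [(0,19) (2,2) (10,3) (11,6) (11,24)]:
  edge (0,19)–(2,2): crosses AB
  edge (2,2)–(10,3): clear
  edge (10,3)–(11,6): clear
  edge (11,6)–(11,24): clear
  edge (11,24)–(0,19): crosses AB
  → BLOCKED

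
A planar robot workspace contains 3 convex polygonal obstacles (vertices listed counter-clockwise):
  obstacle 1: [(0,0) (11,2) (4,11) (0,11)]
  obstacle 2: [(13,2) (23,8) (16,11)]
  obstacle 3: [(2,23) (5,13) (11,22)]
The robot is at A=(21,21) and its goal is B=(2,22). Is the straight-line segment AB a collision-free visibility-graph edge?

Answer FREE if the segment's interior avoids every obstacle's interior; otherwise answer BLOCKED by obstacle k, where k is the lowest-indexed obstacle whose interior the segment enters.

BLOCKED by obstacle 3

Obstacle 1 [(0,0) (11,2) (4,11) (0,11)]:
  edge (0,0)–(11,2): clear
  edge (11,2)–(4,11): clear
  edge (4,11)–(0,11): clear
  edge (0,11)–(0,0): clear
  midpoint (23/2,43/2) outside
  → clear
Obstacle 2 [(13,2) (23,8) (16,11)]:
  edge (13,2)–(23,8): clear
  edge (23,8)–(16,11): clear
  edge (16,11)–(13,2): clear
  midpoint (23/2,43/2) outside
  → clear
Obstacle 3 [(2,23) (5,13) (11,22)]:
  edge (2,23)–(5,13): crosses AB
  edge (5,13)–(11,22): crosses AB
  edge (11,22)–(2,23): clear
  → BLOCKED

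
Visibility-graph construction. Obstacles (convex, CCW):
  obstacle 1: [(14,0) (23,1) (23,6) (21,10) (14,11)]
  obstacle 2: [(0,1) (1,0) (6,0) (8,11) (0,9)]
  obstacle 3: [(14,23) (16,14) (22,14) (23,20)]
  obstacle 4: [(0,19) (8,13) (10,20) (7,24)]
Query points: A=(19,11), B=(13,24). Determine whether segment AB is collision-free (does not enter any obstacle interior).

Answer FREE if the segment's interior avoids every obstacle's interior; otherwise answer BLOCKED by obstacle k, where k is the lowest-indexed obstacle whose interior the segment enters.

BLOCKED by obstacle 3

Obstacle 1 [(14,0) (23,1) (23,6) (21,10) (14,11)]:
  edge (14,0)–(23,1): clear
  edge (23,1)–(23,6): clear
  edge (23,6)–(21,10): clear
  edge (21,10)–(14,11): clear
  edge (14,11)–(14,0): clear
  midpoint (16,35/2) outside
  → clear
Obstacle 2 [(0,1) (1,0) (6,0) (8,11) (0,9)]:
  edge (0,1)–(1,0): clear
  edge (1,0)–(6,0): clear
  edge (6,0)–(8,11): clear
  edge (8,11)–(0,9): clear
  edge (0,9)–(0,1): clear
  midpoint (16,35/2) outside
  → clear
Obstacle 3 [(14,23) (16,14) (22,14) (23,20)]:
  edge (14,23)–(16,14): crosses AB
  edge (16,14)–(22,14): crosses AB
  edge (22,14)–(23,20): clear
  edge (23,20)–(14,23): clear
  → BLOCKED
Obstacle 4 [(0,19) (8,13) (10,20) (7,24)]:
  edge (0,19)–(8,13): clear
  edge (8,13)–(10,20): clear
  edge (10,20)–(7,24): clear
  edge (7,24)–(0,19): clear
  midpoint (16,35/2) outside
  → clear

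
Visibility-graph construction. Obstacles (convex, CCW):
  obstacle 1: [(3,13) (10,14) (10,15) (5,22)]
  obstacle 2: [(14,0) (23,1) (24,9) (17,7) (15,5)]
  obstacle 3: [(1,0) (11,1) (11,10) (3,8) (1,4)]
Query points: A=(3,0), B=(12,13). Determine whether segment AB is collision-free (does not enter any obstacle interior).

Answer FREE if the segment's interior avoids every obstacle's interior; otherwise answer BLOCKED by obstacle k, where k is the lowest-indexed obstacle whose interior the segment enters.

BLOCKED by obstacle 3

Obstacle 1 [(3,13) (10,14) (10,15) (5,22)]:
  edge (3,13)–(10,14): clear
  edge (10,14)–(10,15): clear
  edge (10,15)–(5,22): clear
  edge (5,22)–(3,13): clear
  midpoint (15/2,13/2) outside
  → clear
Obstacle 2 [(14,0) (23,1) (24,9) (17,7) (15,5)]:
  edge (14,0)–(23,1): clear
  edge (23,1)–(24,9): clear
  edge (24,9)–(17,7): clear
  edge (17,7)–(15,5): clear
  edge (15,5)–(14,0): clear
  midpoint (15/2,13/2) outside
  → clear
Obstacle 3 [(1,0) (11,1) (11,10) (3,8) (1,4)]:
  edge (1,0)–(11,1): crosses AB
  edge (11,1)–(11,10): clear
  edge (11,10)–(3,8): crosses AB
  edge (3,8)–(1,4): clear
  edge (1,4)–(1,0): clear
  → BLOCKED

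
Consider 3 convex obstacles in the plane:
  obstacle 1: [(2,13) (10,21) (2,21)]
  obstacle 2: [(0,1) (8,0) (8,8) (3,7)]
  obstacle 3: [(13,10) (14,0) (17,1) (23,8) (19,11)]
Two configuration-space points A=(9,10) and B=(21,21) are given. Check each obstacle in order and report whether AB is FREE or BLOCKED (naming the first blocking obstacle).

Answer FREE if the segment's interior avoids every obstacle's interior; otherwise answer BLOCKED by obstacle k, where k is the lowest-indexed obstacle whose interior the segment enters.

Obstacle 1 [(2,13) (10,21) (2,21)]:
  edge (2,13)–(10,21): clear
  edge (10,21)–(2,21): clear
  edge (2,21)–(2,13): clear
  midpoint (15,31/2) outside
  → clear
Obstacle 2 [(0,1) (8,0) (8,8) (3,7)]:
  edge (0,1)–(8,0): clear
  edge (8,0)–(8,8): clear
  edge (8,8)–(3,7): clear
  edge (3,7)–(0,1): clear
  midpoint (15,31/2) outside
  → clear
Obstacle 3 [(13,10) (14,0) (17,1) (23,8) (19,11)]:
  edge (13,10)–(14,0): clear
  edge (14,0)–(17,1): clear
  edge (17,1)–(23,8): clear
  edge (23,8)–(19,11): clear
  edge (19,11)–(13,10): clear
  midpoint (15,31/2) outside
  → clear

FREE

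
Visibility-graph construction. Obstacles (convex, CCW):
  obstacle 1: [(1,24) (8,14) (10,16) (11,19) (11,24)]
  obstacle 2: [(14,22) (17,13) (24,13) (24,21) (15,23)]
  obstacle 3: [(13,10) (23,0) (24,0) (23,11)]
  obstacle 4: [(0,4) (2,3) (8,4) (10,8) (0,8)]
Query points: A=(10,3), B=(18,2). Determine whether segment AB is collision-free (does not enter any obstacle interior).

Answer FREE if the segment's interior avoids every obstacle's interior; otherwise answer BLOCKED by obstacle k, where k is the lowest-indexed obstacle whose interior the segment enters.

FREE

Obstacle 1 [(1,24) (8,14) (10,16) (11,19) (11,24)]:
  edge (1,24)–(8,14): clear
  edge (8,14)–(10,16): clear
  edge (10,16)–(11,19): clear
  edge (11,19)–(11,24): clear
  edge (11,24)–(1,24): clear
  midpoint (14,5/2) outside
  → clear
Obstacle 2 [(14,22) (17,13) (24,13) (24,21) (15,23)]:
  edge (14,22)–(17,13): clear
  edge (17,13)–(24,13): clear
  edge (24,13)–(24,21): clear
  edge (24,21)–(15,23): clear
  edge (15,23)–(14,22): clear
  midpoint (14,5/2) outside
  → clear
Obstacle 3 [(13,10) (23,0) (24,0) (23,11)]:
  edge (13,10)–(23,0): clear
  edge (23,0)–(24,0): clear
  edge (24,0)–(23,11): clear
  edge (23,11)–(13,10): clear
  midpoint (14,5/2) outside
  → clear
Obstacle 4 [(0,4) (2,3) (8,4) (10,8) (0,8)]:
  edge (0,4)–(2,3): clear
  edge (2,3)–(8,4): clear
  edge (8,4)–(10,8): clear
  edge (10,8)–(0,8): clear
  edge (0,8)–(0,4): clear
  midpoint (14,5/2) outside
  → clear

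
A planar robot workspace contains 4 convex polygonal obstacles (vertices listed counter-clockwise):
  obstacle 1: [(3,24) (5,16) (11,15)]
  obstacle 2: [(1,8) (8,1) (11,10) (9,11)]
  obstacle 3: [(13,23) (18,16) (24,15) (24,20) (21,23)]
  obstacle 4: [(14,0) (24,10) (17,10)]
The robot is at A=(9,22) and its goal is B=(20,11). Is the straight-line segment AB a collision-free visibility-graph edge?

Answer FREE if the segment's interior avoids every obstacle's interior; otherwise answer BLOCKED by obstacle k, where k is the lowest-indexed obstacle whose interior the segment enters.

Obstacle 1 [(3,24) (5,16) (11,15)]:
  edge (3,24)–(5,16): clear
  edge (5,16)–(11,15): clear
  edge (11,15)–(3,24): clear
  midpoint (29/2,33/2) outside
  → clear
Obstacle 2 [(1,8) (8,1) (11,10) (9,11)]:
  edge (1,8)–(8,1): clear
  edge (8,1)–(11,10): clear
  edge (11,10)–(9,11): clear
  edge (9,11)–(1,8): clear
  midpoint (29/2,33/2) outside
  → clear
Obstacle 3 [(13,23) (18,16) (24,15) (24,20) (21,23)]:
  edge (13,23)–(18,16): clear
  edge (18,16)–(24,15): clear
  edge (24,15)–(24,20): clear
  edge (24,20)–(21,23): clear
  edge (21,23)–(13,23): clear
  midpoint (29/2,33/2) outside
  → clear
Obstacle 4 [(14,0) (24,10) (17,10)]:
  edge (14,0)–(24,10): clear
  edge (24,10)–(17,10): clear
  edge (17,10)–(14,0): clear
  midpoint (29/2,33/2) outside
  → clear

FREE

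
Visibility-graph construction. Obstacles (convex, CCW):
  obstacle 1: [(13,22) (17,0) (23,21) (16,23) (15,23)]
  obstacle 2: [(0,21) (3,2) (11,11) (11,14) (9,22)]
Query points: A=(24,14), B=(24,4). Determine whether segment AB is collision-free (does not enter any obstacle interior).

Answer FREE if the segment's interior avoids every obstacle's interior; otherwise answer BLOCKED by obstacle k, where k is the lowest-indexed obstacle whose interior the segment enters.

FREE

Obstacle 1 [(13,22) (17,0) (23,21) (16,23) (15,23)]:
  edge (13,22)–(17,0): clear
  edge (17,0)–(23,21): clear
  edge (23,21)–(16,23): clear
  edge (16,23)–(15,23): clear
  edge (15,23)–(13,22): clear
  midpoint (24,9) outside
  → clear
Obstacle 2 [(0,21) (3,2) (11,11) (11,14) (9,22)]:
  edge (0,21)–(3,2): clear
  edge (3,2)–(11,11): clear
  edge (11,11)–(11,14): clear
  edge (11,14)–(9,22): clear
  edge (9,22)–(0,21): clear
  midpoint (24,9) outside
  → clear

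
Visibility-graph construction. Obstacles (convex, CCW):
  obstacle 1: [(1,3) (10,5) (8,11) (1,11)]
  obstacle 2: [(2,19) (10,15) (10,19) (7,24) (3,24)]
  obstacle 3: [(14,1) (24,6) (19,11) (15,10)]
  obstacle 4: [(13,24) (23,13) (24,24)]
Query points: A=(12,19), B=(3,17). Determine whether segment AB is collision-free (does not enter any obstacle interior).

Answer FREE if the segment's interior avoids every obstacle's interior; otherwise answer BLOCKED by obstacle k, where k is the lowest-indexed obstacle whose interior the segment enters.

BLOCKED by obstacle 2

Obstacle 1 [(1,3) (10,5) (8,11) (1,11)]:
  edge (1,3)–(10,5): clear
  edge (10,5)–(8,11): clear
  edge (8,11)–(1,11): clear
  edge (1,11)–(1,3): clear
  midpoint (15/2,18) outside
  → clear
Obstacle 2 [(2,19) (10,15) (10,19) (7,24) (3,24)]:
  edge (2,19)–(10,15): crosses AB
  edge (10,15)–(10,19): crosses AB
  edge (10,19)–(7,24): clear
  edge (7,24)–(3,24): clear
  edge (3,24)–(2,19): clear
  → BLOCKED
Obstacle 3 [(14,1) (24,6) (19,11) (15,10)]:
  edge (14,1)–(24,6): clear
  edge (24,6)–(19,11): clear
  edge (19,11)–(15,10): clear
  edge (15,10)–(14,1): clear
  midpoint (15/2,18) outside
  → clear
Obstacle 4 [(13,24) (23,13) (24,24)]:
  edge (13,24)–(23,13): clear
  edge (23,13)–(24,24): clear
  edge (24,24)–(13,24): clear
  midpoint (15/2,18) outside
  → clear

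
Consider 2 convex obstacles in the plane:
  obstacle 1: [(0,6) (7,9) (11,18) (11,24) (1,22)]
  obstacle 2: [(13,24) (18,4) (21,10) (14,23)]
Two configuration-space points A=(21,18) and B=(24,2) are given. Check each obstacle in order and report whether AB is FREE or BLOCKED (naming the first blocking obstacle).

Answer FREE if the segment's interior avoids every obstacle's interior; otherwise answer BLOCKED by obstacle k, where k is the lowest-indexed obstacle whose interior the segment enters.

FREE

Obstacle 1 [(0,6) (7,9) (11,18) (11,24) (1,22)]:
  edge (0,6)–(7,9): clear
  edge (7,9)–(11,18): clear
  edge (11,18)–(11,24): clear
  edge (11,24)–(1,22): clear
  edge (1,22)–(0,6): clear
  midpoint (45/2,10) outside
  → clear
Obstacle 2 [(13,24) (18,4) (21,10) (14,23)]:
  edge (13,24)–(18,4): clear
  edge (18,4)–(21,10): clear
  edge (21,10)–(14,23): clear
  edge (14,23)–(13,24): clear
  midpoint (45/2,10) outside
  → clear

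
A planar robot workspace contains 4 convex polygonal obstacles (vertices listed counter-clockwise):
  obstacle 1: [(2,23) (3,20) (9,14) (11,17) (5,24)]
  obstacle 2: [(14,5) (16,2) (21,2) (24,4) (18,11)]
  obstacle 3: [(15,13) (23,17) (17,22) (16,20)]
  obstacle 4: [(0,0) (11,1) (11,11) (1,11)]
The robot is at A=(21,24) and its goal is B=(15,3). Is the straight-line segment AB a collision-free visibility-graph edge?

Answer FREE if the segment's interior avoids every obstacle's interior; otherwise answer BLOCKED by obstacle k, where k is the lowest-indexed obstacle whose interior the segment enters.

Obstacle 1 [(2,23) (3,20) (9,14) (11,17) (5,24)]:
  edge (2,23)–(3,20): clear
  edge (3,20)–(9,14): clear
  edge (9,14)–(11,17): clear
  edge (11,17)–(5,24): clear
  edge (5,24)–(2,23): clear
  midpoint (18,27/2) outside
  → clear
Obstacle 2 [(14,5) (16,2) (21,2) (24,4) (18,11)]:
  edge (14,5)–(16,2): crosses AB
  edge (16,2)–(21,2): clear
  edge (21,2)–(24,4): clear
  edge (24,4)–(18,11): clear
  edge (18,11)–(14,5): crosses AB
  → BLOCKED
Obstacle 3 [(15,13) (23,17) (17,22) (16,20)]:
  edge (15,13)–(23,17): crosses AB
  edge (23,17)–(17,22): crosses AB
  edge (17,22)–(16,20): clear
  edge (16,20)–(15,13): clear
  → BLOCKED
Obstacle 4 [(0,0) (11,1) (11,11) (1,11)]:
  edge (0,0)–(11,1): clear
  edge (11,1)–(11,11): clear
  edge (11,11)–(1,11): clear
  edge (1,11)–(0,0): clear
  midpoint (18,27/2) outside
  → clear

BLOCKED by obstacle 2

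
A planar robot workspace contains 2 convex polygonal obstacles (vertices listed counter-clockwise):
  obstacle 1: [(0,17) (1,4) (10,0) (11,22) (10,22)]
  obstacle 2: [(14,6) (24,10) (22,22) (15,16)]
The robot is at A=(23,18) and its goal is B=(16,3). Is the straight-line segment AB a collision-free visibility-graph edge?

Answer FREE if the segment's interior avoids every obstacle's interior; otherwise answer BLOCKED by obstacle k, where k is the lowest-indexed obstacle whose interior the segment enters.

BLOCKED by obstacle 2

Obstacle 1 [(0,17) (1,4) (10,0) (11,22) (10,22)]:
  edge (0,17)–(1,4): clear
  edge (1,4)–(10,0): clear
  edge (10,0)–(11,22): clear
  edge (11,22)–(10,22): clear
  edge (10,22)–(0,17): clear
  midpoint (39/2,21/2) outside
  → clear
Obstacle 2 [(14,6) (24,10) (22,22) (15,16)]:
  edge (14,6)–(24,10): crosses AB
  edge (24,10)–(22,22): crosses AB
  edge (22,22)–(15,16): clear
  edge (15,16)–(14,6): clear
  → BLOCKED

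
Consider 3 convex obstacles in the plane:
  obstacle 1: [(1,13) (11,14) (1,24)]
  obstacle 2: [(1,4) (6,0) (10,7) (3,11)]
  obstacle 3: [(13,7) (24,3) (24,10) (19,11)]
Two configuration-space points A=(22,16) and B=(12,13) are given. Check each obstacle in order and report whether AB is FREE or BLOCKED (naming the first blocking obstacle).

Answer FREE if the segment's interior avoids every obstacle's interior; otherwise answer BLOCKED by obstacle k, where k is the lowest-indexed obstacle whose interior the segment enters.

FREE

Obstacle 1 [(1,13) (11,14) (1,24)]:
  edge (1,13)–(11,14): clear
  edge (11,14)–(1,24): clear
  edge (1,24)–(1,13): clear
  midpoint (17,29/2) outside
  → clear
Obstacle 2 [(1,4) (6,0) (10,7) (3,11)]:
  edge (1,4)–(6,0): clear
  edge (6,0)–(10,7): clear
  edge (10,7)–(3,11): clear
  edge (3,11)–(1,4): clear
  midpoint (17,29/2) outside
  → clear
Obstacle 3 [(13,7) (24,3) (24,10) (19,11)]:
  edge (13,7)–(24,3): clear
  edge (24,3)–(24,10): clear
  edge (24,10)–(19,11): clear
  edge (19,11)–(13,7): clear
  midpoint (17,29/2) outside
  → clear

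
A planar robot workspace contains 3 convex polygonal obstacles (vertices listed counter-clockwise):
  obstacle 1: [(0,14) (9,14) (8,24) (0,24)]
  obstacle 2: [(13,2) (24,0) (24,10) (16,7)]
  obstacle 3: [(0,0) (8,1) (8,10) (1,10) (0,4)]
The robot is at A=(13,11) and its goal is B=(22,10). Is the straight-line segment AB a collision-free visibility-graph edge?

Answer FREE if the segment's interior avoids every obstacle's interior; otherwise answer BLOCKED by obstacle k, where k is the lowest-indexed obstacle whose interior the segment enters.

FREE

Obstacle 1 [(0,14) (9,14) (8,24) (0,24)]:
  edge (0,14)–(9,14): clear
  edge (9,14)–(8,24): clear
  edge (8,24)–(0,24): clear
  edge (0,24)–(0,14): clear
  midpoint (35/2,21/2) outside
  → clear
Obstacle 2 [(13,2) (24,0) (24,10) (16,7)]:
  edge (13,2)–(24,0): clear
  edge (24,0)–(24,10): clear
  edge (24,10)–(16,7): clear
  edge (16,7)–(13,2): clear
  midpoint (35/2,21/2) outside
  → clear
Obstacle 3 [(0,0) (8,1) (8,10) (1,10) (0,4)]:
  edge (0,0)–(8,1): clear
  edge (8,1)–(8,10): clear
  edge (8,10)–(1,10): clear
  edge (1,10)–(0,4): clear
  edge (0,4)–(0,0): clear
  midpoint (35/2,21/2) outside
  → clear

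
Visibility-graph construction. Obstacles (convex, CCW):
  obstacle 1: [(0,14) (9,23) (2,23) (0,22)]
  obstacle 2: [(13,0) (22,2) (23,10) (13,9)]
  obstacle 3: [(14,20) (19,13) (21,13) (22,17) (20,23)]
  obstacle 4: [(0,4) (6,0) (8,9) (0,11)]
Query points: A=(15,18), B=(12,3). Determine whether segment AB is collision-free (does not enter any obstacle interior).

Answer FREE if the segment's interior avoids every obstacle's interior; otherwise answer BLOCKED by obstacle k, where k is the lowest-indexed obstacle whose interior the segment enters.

Obstacle 1 [(0,14) (9,23) (2,23) (0,22)]:
  edge (0,14)–(9,23): clear
  edge (9,23)–(2,23): clear
  edge (2,23)–(0,22): clear
  edge (0,22)–(0,14): clear
  midpoint (27/2,21/2) outside
  → clear
Obstacle 2 [(13,0) (22,2) (23,10) (13,9)]:
  edge (13,0)–(22,2): clear
  edge (22,2)–(23,10): clear
  edge (23,10)–(13,9): crosses AB
  edge (13,9)–(13,0): crosses AB
  → BLOCKED
Obstacle 3 [(14,20) (19,13) (21,13) (22,17) (20,23)]:
  edge (14,20)–(19,13): clear
  edge (19,13)–(21,13): clear
  edge (21,13)–(22,17): clear
  edge (22,17)–(20,23): clear
  edge (20,23)–(14,20): clear
  midpoint (27/2,21/2) outside
  → clear
Obstacle 4 [(0,4) (6,0) (8,9) (0,11)]:
  edge (0,4)–(6,0): clear
  edge (6,0)–(8,9): clear
  edge (8,9)–(0,11): clear
  edge (0,11)–(0,4): clear
  midpoint (27/2,21/2) outside
  → clear

BLOCKED by obstacle 2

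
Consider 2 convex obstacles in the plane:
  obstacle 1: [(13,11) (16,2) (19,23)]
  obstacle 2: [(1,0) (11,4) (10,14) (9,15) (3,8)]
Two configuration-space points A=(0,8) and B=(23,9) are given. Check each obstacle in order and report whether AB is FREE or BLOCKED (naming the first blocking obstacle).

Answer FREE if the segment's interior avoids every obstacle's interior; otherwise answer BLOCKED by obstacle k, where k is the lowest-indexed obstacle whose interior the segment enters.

Obstacle 1 [(13,11) (16,2) (19,23)]:
  edge (13,11)–(16,2): crosses AB
  edge (16,2)–(19,23): crosses AB
  edge (19,23)–(13,11): clear
  → BLOCKED
Obstacle 2 [(1,0) (11,4) (10,14) (9,15) (3,8)]:
  edge (1,0)–(11,4): clear
  edge (11,4)–(10,14): crosses AB
  edge (10,14)–(9,15): clear
  edge (9,15)–(3,8): crosses AB
  edge (3,8)–(1,0): clear
  → BLOCKED

BLOCKED by obstacle 1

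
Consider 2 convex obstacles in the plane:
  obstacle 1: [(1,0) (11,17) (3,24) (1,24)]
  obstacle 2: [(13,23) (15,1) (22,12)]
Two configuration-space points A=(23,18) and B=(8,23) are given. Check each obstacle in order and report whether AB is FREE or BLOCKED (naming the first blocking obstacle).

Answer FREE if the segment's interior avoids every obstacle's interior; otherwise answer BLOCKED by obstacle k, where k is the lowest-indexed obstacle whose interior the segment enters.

BLOCKED by obstacle 2

Obstacle 1 [(1,0) (11,17) (3,24) (1,24)]:
  edge (1,0)–(11,17): clear
  edge (11,17)–(3,24): clear
  edge (3,24)–(1,24): clear
  edge (1,24)–(1,0): clear
  midpoint (31/2,41/2) outside
  → clear
Obstacle 2 [(13,23) (15,1) (22,12)]:
  edge (13,23)–(15,1): crosses AB
  edge (15,1)–(22,12): clear
  edge (22,12)–(13,23): crosses AB
  → BLOCKED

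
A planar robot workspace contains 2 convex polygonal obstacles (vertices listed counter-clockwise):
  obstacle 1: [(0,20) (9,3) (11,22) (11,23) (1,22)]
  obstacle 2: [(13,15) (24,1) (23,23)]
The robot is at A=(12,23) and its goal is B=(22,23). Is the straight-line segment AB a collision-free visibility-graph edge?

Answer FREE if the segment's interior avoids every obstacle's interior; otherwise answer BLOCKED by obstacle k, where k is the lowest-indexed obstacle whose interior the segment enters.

Obstacle 1 [(0,20) (9,3) (11,22) (11,23) (1,22)]:
  edge (0,20)–(9,3): clear
  edge (9,3)–(11,22): clear
  edge (11,22)–(11,23): clear
  edge (11,23)–(1,22): clear
  edge (1,22)–(0,20): clear
  midpoint (17,23) outside
  → clear
Obstacle 2 [(13,15) (24,1) (23,23)]:
  edge (13,15)–(24,1): clear
  edge (24,1)–(23,23): clear
  edge (23,23)–(13,15): clear
  midpoint (17,23) outside
  → clear

FREE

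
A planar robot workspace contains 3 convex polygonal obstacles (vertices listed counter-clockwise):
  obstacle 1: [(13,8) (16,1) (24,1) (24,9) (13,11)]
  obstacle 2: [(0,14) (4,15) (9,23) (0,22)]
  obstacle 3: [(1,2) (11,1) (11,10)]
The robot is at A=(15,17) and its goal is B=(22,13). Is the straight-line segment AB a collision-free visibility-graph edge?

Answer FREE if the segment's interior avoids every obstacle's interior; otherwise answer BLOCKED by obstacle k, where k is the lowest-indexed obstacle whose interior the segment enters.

Obstacle 1 [(13,8) (16,1) (24,1) (24,9) (13,11)]:
  edge (13,8)–(16,1): clear
  edge (16,1)–(24,1): clear
  edge (24,1)–(24,9): clear
  edge (24,9)–(13,11): clear
  edge (13,11)–(13,8): clear
  midpoint (37/2,15) outside
  → clear
Obstacle 2 [(0,14) (4,15) (9,23) (0,22)]:
  edge (0,14)–(4,15): clear
  edge (4,15)–(9,23): clear
  edge (9,23)–(0,22): clear
  edge (0,22)–(0,14): clear
  midpoint (37/2,15) outside
  → clear
Obstacle 3 [(1,2) (11,1) (11,10)]:
  edge (1,2)–(11,1): clear
  edge (11,1)–(11,10): clear
  edge (11,10)–(1,2): clear
  midpoint (37/2,15) outside
  → clear

FREE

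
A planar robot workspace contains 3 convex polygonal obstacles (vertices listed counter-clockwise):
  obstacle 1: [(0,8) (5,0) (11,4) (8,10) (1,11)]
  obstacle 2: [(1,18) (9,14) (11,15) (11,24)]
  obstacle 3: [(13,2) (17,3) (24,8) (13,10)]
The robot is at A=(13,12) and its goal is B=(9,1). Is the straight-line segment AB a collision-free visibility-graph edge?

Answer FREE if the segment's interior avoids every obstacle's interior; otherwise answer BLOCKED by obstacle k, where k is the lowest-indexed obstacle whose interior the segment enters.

BLOCKED by obstacle 1

Obstacle 1 [(0,8) (5,0) (11,4) (8,10) (1,11)]:
  edge (0,8)–(5,0): clear
  edge (5,0)–(11,4): crosses AB
  edge (11,4)–(8,10): crosses AB
  edge (8,10)–(1,11): clear
  edge (1,11)–(0,8): clear
  → BLOCKED
Obstacle 2 [(1,18) (9,14) (11,15) (11,24)]:
  edge (1,18)–(9,14): clear
  edge (9,14)–(11,15): clear
  edge (11,15)–(11,24): clear
  edge (11,24)–(1,18): clear
  midpoint (11,13/2) outside
  → clear
Obstacle 3 [(13,2) (17,3) (24,8) (13,10)]:
  edge (13,2)–(17,3): clear
  edge (17,3)–(24,8): clear
  edge (24,8)–(13,10): clear
  edge (13,10)–(13,2): clear
  midpoint (11,13/2) outside
  → clear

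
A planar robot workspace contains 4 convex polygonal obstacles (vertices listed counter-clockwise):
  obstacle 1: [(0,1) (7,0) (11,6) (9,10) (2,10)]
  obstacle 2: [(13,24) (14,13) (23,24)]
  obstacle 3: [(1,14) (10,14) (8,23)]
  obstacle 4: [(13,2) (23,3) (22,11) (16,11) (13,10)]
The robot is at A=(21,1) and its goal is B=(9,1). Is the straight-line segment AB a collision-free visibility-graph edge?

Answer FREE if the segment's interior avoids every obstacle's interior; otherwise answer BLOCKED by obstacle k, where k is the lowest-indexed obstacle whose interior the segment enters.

FREE

Obstacle 1 [(0,1) (7,0) (11,6) (9,10) (2,10)]:
  edge (0,1)–(7,0): clear
  edge (7,0)–(11,6): clear
  edge (11,6)–(9,10): clear
  edge (9,10)–(2,10): clear
  edge (2,10)–(0,1): clear
  midpoint (15,1) outside
  → clear
Obstacle 2 [(13,24) (14,13) (23,24)]:
  edge (13,24)–(14,13): clear
  edge (14,13)–(23,24): clear
  edge (23,24)–(13,24): clear
  midpoint (15,1) outside
  → clear
Obstacle 3 [(1,14) (10,14) (8,23)]:
  edge (1,14)–(10,14): clear
  edge (10,14)–(8,23): clear
  edge (8,23)–(1,14): clear
  midpoint (15,1) outside
  → clear
Obstacle 4 [(13,2) (23,3) (22,11) (16,11) (13,10)]:
  edge (13,2)–(23,3): clear
  edge (23,3)–(22,11): clear
  edge (22,11)–(16,11): clear
  edge (16,11)–(13,10): clear
  edge (13,10)–(13,2): clear
  midpoint (15,1) outside
  → clear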